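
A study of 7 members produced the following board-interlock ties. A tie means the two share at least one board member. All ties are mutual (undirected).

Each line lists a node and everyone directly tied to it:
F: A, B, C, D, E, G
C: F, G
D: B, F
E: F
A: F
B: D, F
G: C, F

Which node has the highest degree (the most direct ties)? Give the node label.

Degrees — A:1, B:2, C:2, D:2, E:1, F:6, G:2.
The maximum is 6, attained only by F.

F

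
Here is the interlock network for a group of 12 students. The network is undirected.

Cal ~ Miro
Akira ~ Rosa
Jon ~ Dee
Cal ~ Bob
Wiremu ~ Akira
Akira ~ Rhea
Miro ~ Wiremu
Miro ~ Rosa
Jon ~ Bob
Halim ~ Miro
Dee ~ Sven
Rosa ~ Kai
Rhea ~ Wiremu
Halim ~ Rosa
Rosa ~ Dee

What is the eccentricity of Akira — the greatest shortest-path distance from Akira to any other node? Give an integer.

4

Distances from Akira: Bob:4, Cal:3, Dee:2, Halim:2, Jon:3, Kai:2, Miro:2, Rhea:1, Rosa:1, Sven:3, Wiremu:1.
The largest is 4 (to Bob), so the eccentricity of Akira is 4.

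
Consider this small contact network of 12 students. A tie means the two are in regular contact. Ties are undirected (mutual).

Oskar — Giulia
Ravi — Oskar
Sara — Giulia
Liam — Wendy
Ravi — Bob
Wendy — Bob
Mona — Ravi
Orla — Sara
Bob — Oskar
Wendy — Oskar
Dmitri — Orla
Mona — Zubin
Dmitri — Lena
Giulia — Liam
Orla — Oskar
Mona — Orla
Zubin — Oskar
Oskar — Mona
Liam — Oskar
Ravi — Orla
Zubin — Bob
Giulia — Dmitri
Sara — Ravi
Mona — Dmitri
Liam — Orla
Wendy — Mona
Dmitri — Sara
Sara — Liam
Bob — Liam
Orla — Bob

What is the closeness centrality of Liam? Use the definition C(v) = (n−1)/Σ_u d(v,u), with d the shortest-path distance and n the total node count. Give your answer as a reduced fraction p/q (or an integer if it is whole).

Distances from Liam: Bob:1, Dmitri:2, Giulia:1, Lena:3, Mona:2, Orla:1, Oskar:1, Ravi:2, Sara:1, Wendy:1, Zubin:2. Sum = 17.
n = 12, so closeness = 11/17.

11/17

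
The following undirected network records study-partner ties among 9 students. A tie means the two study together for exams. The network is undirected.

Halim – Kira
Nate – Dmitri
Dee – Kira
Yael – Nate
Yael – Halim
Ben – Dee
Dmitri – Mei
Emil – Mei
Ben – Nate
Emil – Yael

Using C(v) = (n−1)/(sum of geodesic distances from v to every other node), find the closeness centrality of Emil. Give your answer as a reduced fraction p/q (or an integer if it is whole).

4/9

Distances from Emil: Ben:3, Dee:4, Dmitri:2, Halim:2, Kira:3, Mei:1, Nate:2, Yael:1. Sum = 18.
n = 9, so closeness = 8/18 = 4/9.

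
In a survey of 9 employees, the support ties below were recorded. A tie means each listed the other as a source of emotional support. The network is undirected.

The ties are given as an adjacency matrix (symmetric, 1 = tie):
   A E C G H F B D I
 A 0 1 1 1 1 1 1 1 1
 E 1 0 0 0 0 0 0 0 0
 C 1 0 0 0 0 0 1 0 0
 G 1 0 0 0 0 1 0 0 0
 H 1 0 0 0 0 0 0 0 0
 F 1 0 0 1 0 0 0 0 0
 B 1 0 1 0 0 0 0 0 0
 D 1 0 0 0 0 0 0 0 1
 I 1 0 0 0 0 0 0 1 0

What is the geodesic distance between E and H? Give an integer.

One shortest route is E – A – H, which uses 2 edges, and E and H are not directly tied, so nothing shorter exists. So d(E,H) = 2.

2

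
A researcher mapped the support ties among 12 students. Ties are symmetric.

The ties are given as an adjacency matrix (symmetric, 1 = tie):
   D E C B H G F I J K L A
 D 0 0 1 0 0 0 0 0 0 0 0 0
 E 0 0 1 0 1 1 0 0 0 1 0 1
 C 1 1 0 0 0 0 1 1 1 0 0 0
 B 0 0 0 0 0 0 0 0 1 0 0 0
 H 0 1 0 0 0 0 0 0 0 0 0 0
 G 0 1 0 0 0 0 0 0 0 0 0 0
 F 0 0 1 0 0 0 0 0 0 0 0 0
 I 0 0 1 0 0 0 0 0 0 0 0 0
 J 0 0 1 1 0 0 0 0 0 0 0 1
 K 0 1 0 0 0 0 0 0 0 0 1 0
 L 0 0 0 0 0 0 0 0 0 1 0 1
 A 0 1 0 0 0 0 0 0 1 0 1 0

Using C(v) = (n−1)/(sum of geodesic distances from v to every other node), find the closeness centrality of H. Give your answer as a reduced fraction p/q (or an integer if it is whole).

11/28

Distances from H: A:2, B:4, C:2, D:3, E:1, F:3, G:2, I:3, J:3, K:2, L:3. Sum = 28.
n = 12, so closeness = 11/28.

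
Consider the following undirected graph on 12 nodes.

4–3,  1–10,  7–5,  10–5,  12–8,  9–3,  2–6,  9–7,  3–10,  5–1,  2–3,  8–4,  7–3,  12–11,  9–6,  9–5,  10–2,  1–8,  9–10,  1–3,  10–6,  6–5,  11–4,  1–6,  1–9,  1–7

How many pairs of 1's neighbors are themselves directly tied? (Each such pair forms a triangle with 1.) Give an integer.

11

1's neighbors: 3, 5, 6, 7, 8, 9, and 10.
Neighbor pairs that are themselves tied: 1–3–7; 1–3–9; 1–3–10; 1–5–6; 1–5–7; 1–5–9; 1–5–10; 1–6–9; 1–6–10; 1–7–9; 1–9–10. Each forms one triangle with 1, for 11 in total.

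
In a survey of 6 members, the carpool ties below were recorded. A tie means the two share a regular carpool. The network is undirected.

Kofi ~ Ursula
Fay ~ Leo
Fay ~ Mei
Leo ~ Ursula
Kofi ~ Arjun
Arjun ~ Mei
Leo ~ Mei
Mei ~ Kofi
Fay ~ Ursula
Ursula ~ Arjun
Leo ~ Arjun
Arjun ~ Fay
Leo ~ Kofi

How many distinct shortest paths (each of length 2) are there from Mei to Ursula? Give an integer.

4

The shortest distance is 2. The length-2 paths are: Mei–Kofi–Ursula; Mei–Arjun–Ursula; Mei–Fay–Ursula; Mei–Leo–Ursula.
That gives 4 distinct shortest paths.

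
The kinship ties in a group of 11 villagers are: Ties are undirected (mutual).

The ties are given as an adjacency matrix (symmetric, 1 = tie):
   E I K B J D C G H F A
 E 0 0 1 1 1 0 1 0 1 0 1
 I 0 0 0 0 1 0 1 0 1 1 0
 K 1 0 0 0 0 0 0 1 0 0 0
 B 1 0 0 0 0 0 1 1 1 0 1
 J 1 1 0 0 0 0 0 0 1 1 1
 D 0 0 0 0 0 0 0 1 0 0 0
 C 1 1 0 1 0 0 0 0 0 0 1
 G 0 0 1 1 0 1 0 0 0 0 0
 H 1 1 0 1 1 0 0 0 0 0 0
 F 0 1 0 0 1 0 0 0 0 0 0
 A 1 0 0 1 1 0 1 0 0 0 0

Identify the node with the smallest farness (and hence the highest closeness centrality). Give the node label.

E

Farness (sum of distances to all others) for each node — A:17, B:16, C:17, D:30, E:15, F:25, G:21, H:17, I:20, J:18, K:20.
The smallest farness is 15, for E, so E has the highest closeness.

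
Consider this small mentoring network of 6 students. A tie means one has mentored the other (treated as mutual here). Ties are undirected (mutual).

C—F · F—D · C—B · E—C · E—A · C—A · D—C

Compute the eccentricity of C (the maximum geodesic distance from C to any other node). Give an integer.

Distances from C: A:1, B:1, D:1, E:1, F:1.
The largest is 1 (to B, A, E, F, and D), so the eccentricity of C is 1.

1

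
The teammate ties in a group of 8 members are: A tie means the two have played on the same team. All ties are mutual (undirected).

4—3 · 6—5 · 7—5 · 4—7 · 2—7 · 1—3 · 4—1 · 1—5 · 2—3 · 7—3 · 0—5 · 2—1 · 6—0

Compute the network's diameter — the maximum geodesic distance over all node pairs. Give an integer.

Eccentricity of each node (its greatest distance to any other): 0:3, 1:2, 2:3, 3:3, 4:3, 5:2, 6:3, 7:2.
The maximum eccentricity is 3, realized for instance by the pair 2–0 via 2 – 1 – 5 – 0. So the diameter is 3.

3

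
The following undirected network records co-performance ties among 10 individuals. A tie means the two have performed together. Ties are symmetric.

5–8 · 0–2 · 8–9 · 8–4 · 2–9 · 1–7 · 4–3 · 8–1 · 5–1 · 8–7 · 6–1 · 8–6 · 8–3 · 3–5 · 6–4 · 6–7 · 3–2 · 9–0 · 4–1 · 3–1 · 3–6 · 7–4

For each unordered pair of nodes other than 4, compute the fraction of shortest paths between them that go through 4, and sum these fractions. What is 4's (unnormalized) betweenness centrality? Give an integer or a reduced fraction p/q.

Pairs whose geodesics pass through 4 — 7–3: 1/4; 7–2: 1/5.
All other pairs contribute 0.
Summing the contributions gives betweenness(4) = 9/20.

9/20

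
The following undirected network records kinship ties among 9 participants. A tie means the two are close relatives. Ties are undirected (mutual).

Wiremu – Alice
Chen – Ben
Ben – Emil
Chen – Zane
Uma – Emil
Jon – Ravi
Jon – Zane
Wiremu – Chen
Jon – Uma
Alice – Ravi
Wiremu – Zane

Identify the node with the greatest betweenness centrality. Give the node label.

Unnormalized betweenness of each node: Alice:11/6, Ben:7/2, Chen:37/6, Emil:7/3, Jon:26/3, Ravi:5/2, Uma:23/6, Wiremu:13/3, Zane:29/6.
Jon has the largest value, 26/3, making it the main broker — the node through which the most shortest paths run.

Jon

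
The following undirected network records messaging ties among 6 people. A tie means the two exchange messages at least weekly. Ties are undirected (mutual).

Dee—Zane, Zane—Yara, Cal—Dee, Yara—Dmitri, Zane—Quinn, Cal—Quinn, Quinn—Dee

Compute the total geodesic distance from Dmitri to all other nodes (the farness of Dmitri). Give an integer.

13

Distances from Dmitri: Cal:4, Dee:3, Quinn:3, Yara:1, Zane:2.
Sum = 4 + 3 + 3 + 1 + 2 = 13.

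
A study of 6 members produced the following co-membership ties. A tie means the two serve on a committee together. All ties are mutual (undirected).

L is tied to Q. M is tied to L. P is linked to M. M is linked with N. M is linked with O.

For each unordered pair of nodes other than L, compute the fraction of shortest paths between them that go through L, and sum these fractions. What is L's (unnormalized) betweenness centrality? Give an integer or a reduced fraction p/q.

4

Pairs whose geodesics pass through L — P–Q: 1; O–Q: 1; Q–N: 1; Q–M: 1.
All other pairs contribute 0.
Summing the contributions gives betweenness(L) = 4.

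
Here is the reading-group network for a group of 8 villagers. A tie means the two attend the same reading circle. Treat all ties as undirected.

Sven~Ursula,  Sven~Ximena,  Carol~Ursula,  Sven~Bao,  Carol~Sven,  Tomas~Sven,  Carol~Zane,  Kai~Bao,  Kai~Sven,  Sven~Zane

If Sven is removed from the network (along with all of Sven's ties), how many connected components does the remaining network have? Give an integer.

Without Sven, the remaining ties split the others into: {Carol, Ursula, Zane}; {Bao, Kai}; {Tomas}; {Ximena}.
That's 4 separate components.

4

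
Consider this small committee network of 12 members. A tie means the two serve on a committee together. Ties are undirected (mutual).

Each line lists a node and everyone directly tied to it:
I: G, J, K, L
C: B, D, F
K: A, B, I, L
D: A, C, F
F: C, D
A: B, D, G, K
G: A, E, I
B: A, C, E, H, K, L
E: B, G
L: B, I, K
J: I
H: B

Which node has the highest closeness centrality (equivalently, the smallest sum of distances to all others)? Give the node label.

B

Farness (sum of distances to all others) for each node — A:19, B:17, C:23, D:25, E:23, F:30, G:22, H:27, I:23, J:33, K:19, L:21.
The smallest farness is 17, for B, so B has the highest closeness.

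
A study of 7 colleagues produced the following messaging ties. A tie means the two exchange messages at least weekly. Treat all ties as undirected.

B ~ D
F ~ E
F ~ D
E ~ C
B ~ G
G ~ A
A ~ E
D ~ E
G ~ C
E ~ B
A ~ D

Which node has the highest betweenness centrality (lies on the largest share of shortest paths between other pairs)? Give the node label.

Unnormalized betweenness of each node: A:37/30, B:37/30, C:8/15, D:26/15, E:74/15, F:0, G:4/3.
E has the largest value, 74/15, making it the main broker — the node through which the most shortest paths run.

E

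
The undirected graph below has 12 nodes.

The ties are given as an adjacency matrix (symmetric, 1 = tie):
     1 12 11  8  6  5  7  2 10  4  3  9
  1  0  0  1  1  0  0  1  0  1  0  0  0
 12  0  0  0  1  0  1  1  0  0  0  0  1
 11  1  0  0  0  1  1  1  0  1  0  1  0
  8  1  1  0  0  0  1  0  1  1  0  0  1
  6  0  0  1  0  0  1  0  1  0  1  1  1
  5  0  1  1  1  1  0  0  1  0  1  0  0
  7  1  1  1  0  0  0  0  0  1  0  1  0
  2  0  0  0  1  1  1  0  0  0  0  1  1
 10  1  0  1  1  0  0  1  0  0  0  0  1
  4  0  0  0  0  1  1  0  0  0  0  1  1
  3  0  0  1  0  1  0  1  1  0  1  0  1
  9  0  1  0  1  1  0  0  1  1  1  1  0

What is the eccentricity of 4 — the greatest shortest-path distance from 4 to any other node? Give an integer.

3

Distances from 4: 1:3, 2:2, 3:1, 5:1, 6:1, 7:2, 8:2, 9:1, 10:2, 11:2, 12:2.
The largest is 3 (to 1), so the eccentricity of 4 is 3.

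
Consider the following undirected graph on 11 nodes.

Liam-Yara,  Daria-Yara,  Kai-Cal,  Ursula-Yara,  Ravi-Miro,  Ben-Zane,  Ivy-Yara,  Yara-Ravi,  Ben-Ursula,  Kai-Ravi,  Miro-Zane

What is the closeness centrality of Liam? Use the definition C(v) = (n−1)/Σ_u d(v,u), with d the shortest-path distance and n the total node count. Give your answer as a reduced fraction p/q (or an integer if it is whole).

5/13

Distances from Liam: Ben:3, Cal:4, Daria:2, Ivy:2, Kai:3, Miro:3, Ravi:2, Ursula:2, Yara:1, Zane:4. Sum = 26.
n = 11, so closeness = 10/26 = 5/13.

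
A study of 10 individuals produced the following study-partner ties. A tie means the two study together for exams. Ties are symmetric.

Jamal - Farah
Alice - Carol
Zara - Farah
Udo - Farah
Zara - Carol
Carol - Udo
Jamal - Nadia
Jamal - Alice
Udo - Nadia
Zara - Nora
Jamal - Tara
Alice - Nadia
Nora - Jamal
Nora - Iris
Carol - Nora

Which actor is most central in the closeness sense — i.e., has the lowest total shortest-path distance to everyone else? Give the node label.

Jamal

Farness (sum of distances to all others) for each node — Alice:16, Carol:15, Farah:16, Iris:22, Jamal:13, Nadia:17, Nora:14, Tara:21, Udo:17, Zara:17.
The smallest farness is 13, for Jamal, so Jamal has the highest closeness.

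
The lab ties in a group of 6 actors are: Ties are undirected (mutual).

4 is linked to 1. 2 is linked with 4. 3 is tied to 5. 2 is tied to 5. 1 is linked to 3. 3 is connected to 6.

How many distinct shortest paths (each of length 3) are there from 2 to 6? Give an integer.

The shortest distance is 3, and the only length-3 path is 2–5–3–6. So there is exactly 1 shortest path.

1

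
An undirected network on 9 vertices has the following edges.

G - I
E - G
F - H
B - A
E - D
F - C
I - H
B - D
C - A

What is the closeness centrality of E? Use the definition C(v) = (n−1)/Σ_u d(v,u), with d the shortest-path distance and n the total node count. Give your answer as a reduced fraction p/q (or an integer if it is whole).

2/5

Distances from E: A:3, B:2, C:4, D:1, F:4, G:1, H:3, I:2. Sum = 20.
n = 9, so closeness = 8/20 = 2/5.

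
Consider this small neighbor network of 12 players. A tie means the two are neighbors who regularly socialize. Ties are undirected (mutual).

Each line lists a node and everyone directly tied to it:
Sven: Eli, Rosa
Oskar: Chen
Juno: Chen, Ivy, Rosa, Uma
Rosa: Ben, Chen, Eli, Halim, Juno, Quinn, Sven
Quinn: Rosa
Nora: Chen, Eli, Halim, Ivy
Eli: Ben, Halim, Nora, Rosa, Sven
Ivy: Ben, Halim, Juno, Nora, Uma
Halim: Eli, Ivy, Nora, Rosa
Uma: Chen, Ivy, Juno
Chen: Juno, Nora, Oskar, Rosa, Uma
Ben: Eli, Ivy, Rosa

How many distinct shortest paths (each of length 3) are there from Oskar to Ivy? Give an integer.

3

The shortest distance is 3. The length-3 paths are: Oskar–Chen–Juno–Ivy; Oskar–Chen–Uma–Ivy; Oskar–Chen–Nora–Ivy.
That gives 3 distinct shortest paths.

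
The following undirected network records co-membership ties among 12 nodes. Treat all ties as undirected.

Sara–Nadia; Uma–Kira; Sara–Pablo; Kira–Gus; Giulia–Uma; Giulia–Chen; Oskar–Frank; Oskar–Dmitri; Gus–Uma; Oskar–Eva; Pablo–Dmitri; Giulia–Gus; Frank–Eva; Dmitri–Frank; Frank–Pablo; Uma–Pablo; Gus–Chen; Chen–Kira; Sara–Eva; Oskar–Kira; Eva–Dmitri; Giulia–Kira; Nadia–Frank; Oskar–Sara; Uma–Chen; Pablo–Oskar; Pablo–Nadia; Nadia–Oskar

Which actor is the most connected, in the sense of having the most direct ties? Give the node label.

Oskar

Degrees — Chen:4, Dmitri:4, Eva:4, Frank:5, Giulia:4, Gus:4, Kira:5, Nadia:4, Oskar:7, Pablo:6, Sara:4, Uma:5.
The maximum is 7, attained only by Oskar.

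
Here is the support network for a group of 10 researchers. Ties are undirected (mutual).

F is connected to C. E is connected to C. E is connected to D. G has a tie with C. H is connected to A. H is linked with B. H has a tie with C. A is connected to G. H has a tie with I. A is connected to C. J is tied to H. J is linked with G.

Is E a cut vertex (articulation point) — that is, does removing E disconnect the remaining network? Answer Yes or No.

Yes

Removing E leaves {A, B, C, F, G, H, I, and J} with no path to {D}, so the network splits into 2 components. E is a cut vertex.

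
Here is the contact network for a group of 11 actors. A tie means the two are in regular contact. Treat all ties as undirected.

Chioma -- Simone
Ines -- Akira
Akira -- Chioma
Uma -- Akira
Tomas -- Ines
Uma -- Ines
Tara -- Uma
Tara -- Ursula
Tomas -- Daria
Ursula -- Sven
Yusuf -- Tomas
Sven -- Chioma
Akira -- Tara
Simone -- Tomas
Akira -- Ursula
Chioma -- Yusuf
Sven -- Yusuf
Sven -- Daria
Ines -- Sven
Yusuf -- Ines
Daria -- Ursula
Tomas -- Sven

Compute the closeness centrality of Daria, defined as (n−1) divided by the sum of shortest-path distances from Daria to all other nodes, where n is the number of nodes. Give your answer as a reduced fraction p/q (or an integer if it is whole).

5/9

Distances from Daria: Akira:2, Chioma:2, Ines:2, Simone:2, Sven:1, Tara:2, Tomas:1, Uma:3, Ursula:1, Yusuf:2. Sum = 18.
n = 11, so closeness = 10/18 = 5/9.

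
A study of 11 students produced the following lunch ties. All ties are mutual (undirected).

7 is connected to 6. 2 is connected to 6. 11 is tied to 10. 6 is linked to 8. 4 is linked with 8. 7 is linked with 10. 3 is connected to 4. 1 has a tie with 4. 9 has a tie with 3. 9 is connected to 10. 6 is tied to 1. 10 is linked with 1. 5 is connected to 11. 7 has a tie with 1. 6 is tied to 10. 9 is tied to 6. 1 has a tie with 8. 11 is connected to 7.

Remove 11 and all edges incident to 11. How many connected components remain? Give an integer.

2

Without 11, the remaining ties split the others into: {1, 2, 3, 4, 6, 7, 8, 9, 10}; {5}.
That's 2 separate components.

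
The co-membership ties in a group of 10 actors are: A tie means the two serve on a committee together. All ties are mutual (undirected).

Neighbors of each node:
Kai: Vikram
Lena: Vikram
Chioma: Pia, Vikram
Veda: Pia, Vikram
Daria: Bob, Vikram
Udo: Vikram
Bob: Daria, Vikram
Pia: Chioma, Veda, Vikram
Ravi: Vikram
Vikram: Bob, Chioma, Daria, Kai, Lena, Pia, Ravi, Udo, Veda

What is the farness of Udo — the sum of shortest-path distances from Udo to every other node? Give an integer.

Distances from Udo: Bob:2, Chioma:2, Daria:2, Kai:2, Lena:2, Pia:2, Ravi:2, Veda:2, Vikram:1.
Sum = 2 + 2 + 2 + 2 + 2 + 2 + 2 + 2 + 1 = 17.

17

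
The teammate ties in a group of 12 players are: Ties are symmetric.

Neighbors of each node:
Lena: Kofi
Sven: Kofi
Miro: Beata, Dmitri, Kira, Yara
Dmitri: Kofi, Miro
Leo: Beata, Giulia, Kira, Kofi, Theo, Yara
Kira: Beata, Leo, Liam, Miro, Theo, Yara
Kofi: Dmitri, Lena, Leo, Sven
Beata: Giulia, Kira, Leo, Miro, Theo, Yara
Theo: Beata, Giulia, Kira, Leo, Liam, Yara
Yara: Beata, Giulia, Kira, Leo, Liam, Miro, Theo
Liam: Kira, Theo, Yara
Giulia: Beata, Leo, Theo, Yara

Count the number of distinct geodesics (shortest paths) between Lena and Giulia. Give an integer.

1

The shortest distance is 3, and the only length-3 path is Lena–Kofi–Leo–Giulia. So there is exactly 1 shortest path.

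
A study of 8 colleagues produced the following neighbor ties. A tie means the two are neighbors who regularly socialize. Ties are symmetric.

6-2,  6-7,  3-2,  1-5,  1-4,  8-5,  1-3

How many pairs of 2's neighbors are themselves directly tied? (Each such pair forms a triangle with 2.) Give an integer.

0

2's neighbors are 3 and 6, but none of them are tied to each other, so no triangle contains 2.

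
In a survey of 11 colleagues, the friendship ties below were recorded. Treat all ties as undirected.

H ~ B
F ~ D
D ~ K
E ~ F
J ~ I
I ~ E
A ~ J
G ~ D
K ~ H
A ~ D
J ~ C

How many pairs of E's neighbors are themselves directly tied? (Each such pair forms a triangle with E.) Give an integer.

E's neighbors are F and I, but none of them are tied to each other, so no triangle contains E.

0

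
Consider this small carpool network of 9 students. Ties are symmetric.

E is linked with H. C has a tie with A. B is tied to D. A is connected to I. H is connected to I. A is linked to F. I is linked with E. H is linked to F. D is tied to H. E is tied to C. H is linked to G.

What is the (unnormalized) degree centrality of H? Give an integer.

H is directly tied to D, E, F, G, and I. That is 5 neighbors, so the degree of H is 5.

5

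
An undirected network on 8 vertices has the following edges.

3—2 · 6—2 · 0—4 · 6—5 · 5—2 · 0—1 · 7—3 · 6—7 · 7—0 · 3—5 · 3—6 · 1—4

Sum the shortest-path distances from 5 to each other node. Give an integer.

16

Distances from 5: 0:3, 1:4, 2:1, 3:1, 4:4, 6:1, 7:2.
Sum = 3 + 4 + 1 + 1 + 4 + 1 + 2 = 16.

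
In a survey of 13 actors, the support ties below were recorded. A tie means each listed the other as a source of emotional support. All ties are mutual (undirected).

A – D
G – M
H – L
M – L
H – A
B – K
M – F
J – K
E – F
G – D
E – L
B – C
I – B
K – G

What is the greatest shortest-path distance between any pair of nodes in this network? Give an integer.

6

Eccentricity of each node (its greatest distance to any other): A:5, B:5, C:6, D:4, E:6, F:5, G:3, H:6, I:6, J:5, K:4, L:5, M:4.
The maximum eccentricity is 6, realized for instance by the pair I–H via I – B – K – G – D – A – H. So the diameter is 6.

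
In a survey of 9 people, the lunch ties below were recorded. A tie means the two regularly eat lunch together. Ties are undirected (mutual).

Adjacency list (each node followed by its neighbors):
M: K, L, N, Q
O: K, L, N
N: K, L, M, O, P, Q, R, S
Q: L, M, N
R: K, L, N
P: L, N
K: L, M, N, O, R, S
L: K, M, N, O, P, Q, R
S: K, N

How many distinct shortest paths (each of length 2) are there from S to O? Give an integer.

The shortest distance is 2. The length-2 paths are: S–N–O; S–K–O.
That gives 2 distinct shortest paths.

2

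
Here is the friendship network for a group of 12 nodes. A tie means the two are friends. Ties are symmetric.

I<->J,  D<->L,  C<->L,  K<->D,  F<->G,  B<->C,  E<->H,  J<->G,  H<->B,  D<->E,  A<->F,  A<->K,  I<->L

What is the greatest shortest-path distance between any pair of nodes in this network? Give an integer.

6

Eccentricity of each node (its greatest distance to any other): A:5, B:6, C:5, D:4, E:5, F:6, G:6, H:6, I:4, J:5, K:4, L:4.
The maximum eccentricity is 6, realized for instance by the pair H–G via H – E – D – L – I – J – G. So the diameter is 6.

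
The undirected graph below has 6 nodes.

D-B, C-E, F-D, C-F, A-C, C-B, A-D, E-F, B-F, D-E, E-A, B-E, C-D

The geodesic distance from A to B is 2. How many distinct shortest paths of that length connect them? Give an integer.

The shortest distance is 2. The length-2 paths are: A–D–B; A–C–B; A–E–B.
That gives 3 distinct shortest paths.

3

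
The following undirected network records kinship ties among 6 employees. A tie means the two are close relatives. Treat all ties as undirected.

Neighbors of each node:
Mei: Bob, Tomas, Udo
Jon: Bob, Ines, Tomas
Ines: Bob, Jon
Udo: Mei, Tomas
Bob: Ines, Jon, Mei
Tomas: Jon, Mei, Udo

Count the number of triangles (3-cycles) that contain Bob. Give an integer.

Bob's neighbors: Ines, Jon, and Mei.
Neighbor pairs that are themselves tied: Bob–Ines–Jon. Each forms one triangle with Bob, for 1 in total.

1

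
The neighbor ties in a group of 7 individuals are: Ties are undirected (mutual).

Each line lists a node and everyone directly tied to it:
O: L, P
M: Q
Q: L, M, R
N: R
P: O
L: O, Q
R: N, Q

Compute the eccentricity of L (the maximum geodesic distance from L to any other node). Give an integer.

Distances from L: M:2, N:3, O:1, P:2, Q:1, R:2.
The largest is 3 (to N), so the eccentricity of L is 3.

3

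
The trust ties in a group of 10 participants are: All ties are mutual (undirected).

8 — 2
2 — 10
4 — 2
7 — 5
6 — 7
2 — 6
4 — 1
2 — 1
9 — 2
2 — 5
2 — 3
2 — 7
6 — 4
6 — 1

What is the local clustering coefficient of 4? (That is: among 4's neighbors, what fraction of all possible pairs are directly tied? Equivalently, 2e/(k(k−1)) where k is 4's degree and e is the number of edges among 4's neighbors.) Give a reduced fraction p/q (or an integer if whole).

1

4's neighbors: 1, 2, and 6 (k = 3).
Possible neighbor pairs: C(3,2) = 3. Edges among them: 1–2, 1–6, 2–6 → e = 3.
Clustering(4) = 3/3 = 1.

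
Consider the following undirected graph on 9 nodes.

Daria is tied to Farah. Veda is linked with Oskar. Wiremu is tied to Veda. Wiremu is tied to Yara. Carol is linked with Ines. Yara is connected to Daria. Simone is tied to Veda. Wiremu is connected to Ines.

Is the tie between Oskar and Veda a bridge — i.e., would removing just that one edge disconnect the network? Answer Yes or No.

Yes

Without the Oskar–Veda edge there is no alternate route between Oskar and Veda, so the network disconnects. It is a bridge.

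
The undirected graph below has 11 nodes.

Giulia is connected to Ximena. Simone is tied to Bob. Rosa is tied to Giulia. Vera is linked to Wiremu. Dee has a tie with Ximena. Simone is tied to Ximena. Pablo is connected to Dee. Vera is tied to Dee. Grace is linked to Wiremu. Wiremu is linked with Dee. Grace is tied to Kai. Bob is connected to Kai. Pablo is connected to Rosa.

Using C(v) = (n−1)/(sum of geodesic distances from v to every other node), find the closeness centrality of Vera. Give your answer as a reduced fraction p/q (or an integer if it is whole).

5/12

Distances from Vera: Bob:4, Dee:1, Giulia:3, Grace:2, Kai:3, Pablo:2, Rosa:3, Simone:3, Wiremu:1, Ximena:2. Sum = 24.
n = 11, so closeness = 10/24 = 5/12.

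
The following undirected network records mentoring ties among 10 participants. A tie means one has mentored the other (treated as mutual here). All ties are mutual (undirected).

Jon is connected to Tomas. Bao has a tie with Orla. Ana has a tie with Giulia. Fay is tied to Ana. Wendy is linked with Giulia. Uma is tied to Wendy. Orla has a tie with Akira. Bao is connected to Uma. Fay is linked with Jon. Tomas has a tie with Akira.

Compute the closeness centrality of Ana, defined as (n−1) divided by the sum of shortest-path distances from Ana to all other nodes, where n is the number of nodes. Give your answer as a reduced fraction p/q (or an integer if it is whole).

Distances from Ana: Akira:4, Bao:4, Fay:1, Giulia:1, Jon:2, Orla:5, Tomas:3, Uma:3, Wendy:2. Sum = 25.
n = 10, so closeness = 9/25.

9/25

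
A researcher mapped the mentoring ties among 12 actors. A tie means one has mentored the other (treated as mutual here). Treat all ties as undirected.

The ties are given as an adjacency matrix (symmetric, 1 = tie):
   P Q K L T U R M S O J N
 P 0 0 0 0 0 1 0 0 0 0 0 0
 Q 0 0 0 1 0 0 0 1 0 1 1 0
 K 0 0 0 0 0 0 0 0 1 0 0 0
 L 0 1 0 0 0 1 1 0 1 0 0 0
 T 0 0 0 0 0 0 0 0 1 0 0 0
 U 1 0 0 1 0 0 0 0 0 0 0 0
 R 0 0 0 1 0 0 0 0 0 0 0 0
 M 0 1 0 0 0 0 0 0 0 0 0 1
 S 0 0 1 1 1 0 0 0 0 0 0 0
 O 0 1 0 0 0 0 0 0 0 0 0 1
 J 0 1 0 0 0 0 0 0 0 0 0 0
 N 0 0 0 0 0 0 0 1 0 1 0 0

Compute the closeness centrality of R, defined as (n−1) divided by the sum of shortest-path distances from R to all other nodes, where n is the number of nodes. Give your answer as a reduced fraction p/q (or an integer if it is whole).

Distances from R: J:3, K:3, L:1, M:3, N:4, O:3, P:3, Q:2, S:2, T:3, U:2. Sum = 29.
n = 12, so closeness = 11/29.

11/29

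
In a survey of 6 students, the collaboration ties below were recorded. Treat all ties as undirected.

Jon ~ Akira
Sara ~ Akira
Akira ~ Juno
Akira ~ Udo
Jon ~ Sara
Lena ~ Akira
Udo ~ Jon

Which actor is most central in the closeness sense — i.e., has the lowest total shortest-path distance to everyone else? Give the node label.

Akira

Farness (sum of distances to all others) for each node — Akira:5, Jon:7, Juno:9, Lena:9, Sara:8, Udo:8.
The smallest farness is 5, for Akira, so Akira has the highest closeness.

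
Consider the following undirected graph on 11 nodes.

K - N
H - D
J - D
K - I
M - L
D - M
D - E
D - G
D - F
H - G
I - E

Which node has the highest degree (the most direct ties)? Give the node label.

Degrees — D:6, E:2, F:1, G:2, H:2, I:2, J:1, K:2, L:1, M:2, N:1.
The maximum is 6, attained only by D.

D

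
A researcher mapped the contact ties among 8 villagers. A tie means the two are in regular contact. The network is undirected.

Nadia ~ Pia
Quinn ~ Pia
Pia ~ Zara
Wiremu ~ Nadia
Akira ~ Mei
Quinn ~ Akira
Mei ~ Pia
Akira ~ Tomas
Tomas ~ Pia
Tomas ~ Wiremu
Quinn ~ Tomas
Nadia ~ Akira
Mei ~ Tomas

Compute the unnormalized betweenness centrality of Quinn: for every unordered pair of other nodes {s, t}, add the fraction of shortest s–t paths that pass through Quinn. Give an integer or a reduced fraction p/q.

Pairs whose geodesics pass through Quinn — Zara–Akira: 1/4; Akira–Pia: 1/4.
All other pairs contribute 0.
Summing the contributions gives betweenness(Quinn) = 1/2.

1/2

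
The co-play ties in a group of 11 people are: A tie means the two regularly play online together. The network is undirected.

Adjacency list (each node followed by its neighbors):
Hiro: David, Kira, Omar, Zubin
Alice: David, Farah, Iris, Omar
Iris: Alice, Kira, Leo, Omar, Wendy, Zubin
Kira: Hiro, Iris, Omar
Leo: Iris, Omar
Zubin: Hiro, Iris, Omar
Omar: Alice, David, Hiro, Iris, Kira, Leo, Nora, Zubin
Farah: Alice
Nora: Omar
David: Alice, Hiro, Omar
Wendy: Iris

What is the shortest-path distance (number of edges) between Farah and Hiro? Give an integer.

One shortest route is Farah – Alice – David – Hiro, which uses 3 edges, and at distance 2 from Farah we only reach {David, Iris, Omar}, which does not include Hiro. So d(Farah,Hiro) = 3.

3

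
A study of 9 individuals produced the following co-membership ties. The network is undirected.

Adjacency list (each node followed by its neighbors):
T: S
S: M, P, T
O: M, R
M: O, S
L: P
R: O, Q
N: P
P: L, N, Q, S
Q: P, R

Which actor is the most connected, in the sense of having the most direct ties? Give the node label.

Degrees — L:1, M:2, N:1, O:2, P:4, Q:2, R:2, S:3, T:1.
The maximum is 4, attained only by P.

P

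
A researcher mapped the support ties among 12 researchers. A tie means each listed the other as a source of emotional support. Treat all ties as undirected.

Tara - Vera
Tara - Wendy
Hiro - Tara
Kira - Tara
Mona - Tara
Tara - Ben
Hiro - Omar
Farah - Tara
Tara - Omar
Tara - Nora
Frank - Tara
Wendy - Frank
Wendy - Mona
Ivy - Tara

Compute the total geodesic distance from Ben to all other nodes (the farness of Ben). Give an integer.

21

Distances from Ben: Farah:2, Frank:2, Hiro:2, Ivy:2, Kira:2, Mona:2, Nora:2, Omar:2, Tara:1, Vera:2, Wendy:2.
Sum = 2 + 2 + 2 + 2 + 2 + 2 + 2 + 2 + 1 + 2 + 2 = 21.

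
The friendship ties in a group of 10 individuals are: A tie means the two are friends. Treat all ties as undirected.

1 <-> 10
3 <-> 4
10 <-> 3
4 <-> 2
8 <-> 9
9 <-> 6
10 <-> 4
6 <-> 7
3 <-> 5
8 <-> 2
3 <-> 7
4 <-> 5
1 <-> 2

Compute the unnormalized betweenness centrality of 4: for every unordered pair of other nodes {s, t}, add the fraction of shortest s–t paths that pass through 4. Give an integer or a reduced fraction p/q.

Pairs whose geodesics pass through 4 — 1–5: 2/3; 2–7: 1; 2–3: 1; 2–5: 1; 2–10: 1/2; 8–3: 1; 8–5: 1; 8–10: 1/2; 9–5: 1/2; 9–10: 1/3; 5–10: 1/2.
All other pairs contribute 0.
Summing the contributions gives betweenness(4) = 8.

8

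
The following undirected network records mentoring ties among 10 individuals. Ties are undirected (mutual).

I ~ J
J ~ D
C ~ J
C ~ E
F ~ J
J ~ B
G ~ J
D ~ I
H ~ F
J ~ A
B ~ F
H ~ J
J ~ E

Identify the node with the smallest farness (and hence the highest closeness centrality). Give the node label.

Farness (sum of distances to all others) for each node — A:17, B:16, C:16, D:16, E:16, F:15, G:17, H:16, I:16, J:9.
The smallest farness is 9, for J, so J has the highest closeness.

J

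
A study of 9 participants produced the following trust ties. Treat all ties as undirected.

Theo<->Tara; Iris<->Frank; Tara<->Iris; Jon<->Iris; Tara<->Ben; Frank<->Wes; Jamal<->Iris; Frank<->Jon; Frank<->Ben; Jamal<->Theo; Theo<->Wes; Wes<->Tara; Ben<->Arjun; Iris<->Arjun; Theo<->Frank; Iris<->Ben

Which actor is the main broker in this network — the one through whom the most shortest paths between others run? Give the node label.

Unnormalized betweenness of each node: Arjun:0, Ben:43/20, Frank:157/30, Iris:177/20, Jamal:8/15, Jon:0, Tara:41/15, Theo:9/4, Wes:1/4.
Iris has the largest value, 177/20, making it the main broker — the node through which the most shortest paths run.

Iris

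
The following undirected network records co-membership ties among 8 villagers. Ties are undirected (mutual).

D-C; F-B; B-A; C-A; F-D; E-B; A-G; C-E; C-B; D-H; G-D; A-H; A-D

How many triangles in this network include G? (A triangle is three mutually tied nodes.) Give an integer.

G's neighbors: A and D.
Neighbor pairs that are themselves tied: G–A–D. Each forms one triangle with G, for 1 in total.

1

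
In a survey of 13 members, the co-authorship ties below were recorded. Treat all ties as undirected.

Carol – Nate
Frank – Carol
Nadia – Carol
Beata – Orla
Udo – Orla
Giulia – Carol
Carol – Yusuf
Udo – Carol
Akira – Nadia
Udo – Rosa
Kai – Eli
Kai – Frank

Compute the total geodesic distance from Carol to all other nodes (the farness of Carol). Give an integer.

20

Distances from Carol: Akira:2, Beata:3, Eli:3, Frank:1, Giulia:1, Kai:2, Nadia:1, Nate:1, Orla:2, Rosa:2, Udo:1, Yusuf:1.
Sum = 2 + 3 + 3 + 1 + 1 + 2 + 1 + 1 + 2 + 2 + 1 + 1 = 20.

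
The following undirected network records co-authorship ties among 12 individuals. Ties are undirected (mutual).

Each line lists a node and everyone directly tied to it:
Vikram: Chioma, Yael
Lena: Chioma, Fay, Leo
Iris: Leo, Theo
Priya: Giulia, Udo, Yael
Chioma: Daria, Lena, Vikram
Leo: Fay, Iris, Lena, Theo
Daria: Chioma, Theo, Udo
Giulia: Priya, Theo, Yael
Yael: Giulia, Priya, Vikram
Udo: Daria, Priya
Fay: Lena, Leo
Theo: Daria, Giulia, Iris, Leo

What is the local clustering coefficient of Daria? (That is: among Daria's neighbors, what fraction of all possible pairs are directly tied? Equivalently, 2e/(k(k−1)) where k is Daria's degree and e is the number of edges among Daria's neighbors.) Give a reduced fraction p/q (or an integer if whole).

0

Daria's neighbors: Chioma, Theo, and Udo (k = 3).
Possible neighbor pairs: C(3,2) = 3. Edges among them: none → e = 0.
Clustering(Daria) = 0/3 = 0.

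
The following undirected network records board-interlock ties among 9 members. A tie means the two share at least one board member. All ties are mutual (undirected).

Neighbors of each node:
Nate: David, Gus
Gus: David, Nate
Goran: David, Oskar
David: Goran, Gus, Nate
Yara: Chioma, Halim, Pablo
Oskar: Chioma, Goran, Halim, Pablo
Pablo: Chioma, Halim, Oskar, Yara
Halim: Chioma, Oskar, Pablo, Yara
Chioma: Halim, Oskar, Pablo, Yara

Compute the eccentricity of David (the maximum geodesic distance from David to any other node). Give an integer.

4

Distances from David: Chioma:3, Goran:1, Gus:1, Halim:3, Nate:1, Oskar:2, Pablo:3, Yara:4.
The largest is 4 (to Yara), so the eccentricity of David is 4.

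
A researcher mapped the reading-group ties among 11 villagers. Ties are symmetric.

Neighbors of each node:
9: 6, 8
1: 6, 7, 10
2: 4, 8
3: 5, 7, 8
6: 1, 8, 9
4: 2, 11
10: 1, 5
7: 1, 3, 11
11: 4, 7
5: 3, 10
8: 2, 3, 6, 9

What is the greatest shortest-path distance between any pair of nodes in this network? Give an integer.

Eccentricity of each node (its greatest distance to any other): 1:3, 2:4, 3:3, 4:4, 5:4, 6:3, 7:3, 8:3, 9:4, 10:4, 11:4.
The maximum eccentricity is 4, realized for instance by the pair 4–5 via 4 – 2 – 8 – 3 – 5. So the diameter is 4.

4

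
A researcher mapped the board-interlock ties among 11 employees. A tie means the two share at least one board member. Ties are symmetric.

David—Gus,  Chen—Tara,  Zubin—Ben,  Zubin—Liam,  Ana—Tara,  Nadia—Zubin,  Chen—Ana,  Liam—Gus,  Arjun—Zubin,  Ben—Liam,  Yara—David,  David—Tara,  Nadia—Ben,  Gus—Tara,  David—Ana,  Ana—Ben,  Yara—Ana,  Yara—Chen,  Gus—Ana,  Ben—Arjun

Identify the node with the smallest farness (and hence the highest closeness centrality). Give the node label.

Ana

Farness (sum of distances to all others) for each node — Ana:14, Arjun:23, Ben:15, Chen:21, David:19, Gus:18, Liam:19, Nadia:23, Tara:19, Yara:21, Zubin:20.
The smallest farness is 14, for Ana, so Ana has the highest closeness.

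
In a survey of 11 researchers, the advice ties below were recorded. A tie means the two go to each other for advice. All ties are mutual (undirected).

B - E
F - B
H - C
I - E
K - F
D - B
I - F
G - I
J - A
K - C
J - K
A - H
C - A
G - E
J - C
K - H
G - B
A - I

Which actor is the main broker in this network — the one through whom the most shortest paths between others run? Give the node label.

I

Unnormalized betweenness of each node: A:28/3, B:11, C:2/3, D:0, E:4/3, F:37/3, G:4/3, H:1/3, I:13, J:1/3, K:28/3.
I has the largest value, 13, making it the main broker — the node through which the most shortest paths run.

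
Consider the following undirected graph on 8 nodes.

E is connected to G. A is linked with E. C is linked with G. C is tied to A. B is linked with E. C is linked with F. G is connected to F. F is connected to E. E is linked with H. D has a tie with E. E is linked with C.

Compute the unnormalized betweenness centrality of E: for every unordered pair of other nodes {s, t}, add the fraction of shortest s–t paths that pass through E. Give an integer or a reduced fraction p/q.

Pairs whose geodesics pass through E — H–D: 1; H–A: 1; H–B: 1; H–C: 1; H–G: 1; H–F: 1; D–A: 1; D–B: 1; D–C: 1; D–G: 1; D–F: 1; A–B: 1; A–G: 1/2; A–F: 1/2 … (+3 more pairs).
All other pairs contribute 0.
Summing the contributions gives betweenness(E) = 16.

16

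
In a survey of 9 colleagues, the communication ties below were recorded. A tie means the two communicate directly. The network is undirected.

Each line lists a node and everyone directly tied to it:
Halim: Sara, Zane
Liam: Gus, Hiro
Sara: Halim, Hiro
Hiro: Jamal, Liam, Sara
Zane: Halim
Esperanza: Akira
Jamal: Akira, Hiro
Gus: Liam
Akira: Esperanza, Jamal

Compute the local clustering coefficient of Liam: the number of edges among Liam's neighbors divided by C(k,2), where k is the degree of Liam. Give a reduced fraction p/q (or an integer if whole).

0

Liam's neighbors: Gus and Hiro (k = 2).
Possible neighbor pairs: C(2,2) = 1. Edges among them: none → e = 0.
Clustering(Liam) = 0/1.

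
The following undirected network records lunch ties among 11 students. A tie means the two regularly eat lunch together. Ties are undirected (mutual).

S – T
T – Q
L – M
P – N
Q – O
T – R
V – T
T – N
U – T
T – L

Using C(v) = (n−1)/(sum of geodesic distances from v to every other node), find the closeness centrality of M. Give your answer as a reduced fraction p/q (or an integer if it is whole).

10/29

Distances from M: L:1, N:3, O:4, P:4, Q:3, R:3, S:3, T:2, U:3, V:3. Sum = 29.
n = 11, so closeness = 10/29.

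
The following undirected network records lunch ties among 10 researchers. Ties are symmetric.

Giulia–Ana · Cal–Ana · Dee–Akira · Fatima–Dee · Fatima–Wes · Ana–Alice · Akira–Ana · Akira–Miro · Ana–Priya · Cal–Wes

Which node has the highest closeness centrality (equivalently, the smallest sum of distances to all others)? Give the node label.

Ana

Farness (sum of distances to all others) for each node — Akira:16, Alice:22, Ana:14, Cal:18, Dee:20, Fatima:24, Giulia:22, Miro:24, Priya:22, Wes:22.
The smallest farness is 14, for Ana, so Ana has the highest closeness.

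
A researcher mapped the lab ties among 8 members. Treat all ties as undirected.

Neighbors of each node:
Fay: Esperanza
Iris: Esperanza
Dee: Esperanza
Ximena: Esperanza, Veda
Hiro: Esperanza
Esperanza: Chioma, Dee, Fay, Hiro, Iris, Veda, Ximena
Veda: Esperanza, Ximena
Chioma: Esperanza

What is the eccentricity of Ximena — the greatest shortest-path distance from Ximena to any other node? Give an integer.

Distances from Ximena: Chioma:2, Dee:2, Esperanza:1, Fay:2, Hiro:2, Iris:2, Veda:1.
The largest is 2 (to Fay, Dee, Iris, Chioma, and Hiro), so the eccentricity of Ximena is 2.

2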